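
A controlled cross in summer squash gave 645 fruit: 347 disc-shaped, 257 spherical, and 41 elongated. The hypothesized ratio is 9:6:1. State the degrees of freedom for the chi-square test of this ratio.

A goodness-of-fit test with 3 phenotype classes has df = 3 − 1 = 2.

2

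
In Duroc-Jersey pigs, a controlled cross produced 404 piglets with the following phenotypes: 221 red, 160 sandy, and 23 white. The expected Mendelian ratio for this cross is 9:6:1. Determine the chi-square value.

Expected counts for N = 404 under a 9:6:1 ratio (total parts = 16):
  red: 404 × 9/16 = 227.25
  sandy: 404 × 6/16 = 151.5
  white: 404 × 1/16 = 25.25
χ² = Σ (O − E)² / E
  red: (221 − 227.25)² / 227.25 = 0.1719
  sandy: (160 − 151.5)² / 151.5 = 0.4769
  white: (23 − 25.25)² / 25.25 = 0.2005
χ² = 0.1719 + 0.4769 + 0.2005 = 0.8493 ≈ 0.849

0.849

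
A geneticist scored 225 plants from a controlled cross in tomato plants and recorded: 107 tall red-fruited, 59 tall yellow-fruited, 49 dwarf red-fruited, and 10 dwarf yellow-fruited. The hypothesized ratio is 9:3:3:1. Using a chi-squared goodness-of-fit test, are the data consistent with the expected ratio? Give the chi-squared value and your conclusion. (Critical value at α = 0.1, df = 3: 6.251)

Expected counts for N = 225 under a 9:3:3:1 ratio (total parts = 16):
  tall red-fruited: 225 × 9/16 = 126.5625
  tall yellow-fruited: 225 × 3/16 = 42.1875
  dwarf red-fruited: 225 × 3/16 = 42.1875
  dwarf yellow-fruited: 225 × 1/16 = 14.0625
χ² = Σ (O − E)² / E
  tall red-fruited: (107 − 126.5625)² / 126.5625 = 3.0237
  tall yellow-fruited: (59 − 42.1875)² / 42.1875 = 6.7001
  dwarf red-fruited: (49 − 42.1875)² / 42.1875 = 1.1001
  dwarf yellow-fruited: (10 − 14.0625)² / 14.0625 = 1.1736
χ² = 3.0237 + 6.7001 + 1.1001 + 1.1736 = 11.9975 ≈ 11.998
Degrees of freedom = 4 − 1 = 3; critical value at α = 0.1 is 6.251.
Since 11.998 > 6.251, we reject the null hypothesis — the data do not fit the 9:3:3:1 ratio.

11.998; not consistent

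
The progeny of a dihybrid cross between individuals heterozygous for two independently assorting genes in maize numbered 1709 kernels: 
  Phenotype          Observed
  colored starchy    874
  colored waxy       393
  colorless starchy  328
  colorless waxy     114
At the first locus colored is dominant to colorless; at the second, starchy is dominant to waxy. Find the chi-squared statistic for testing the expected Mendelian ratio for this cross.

A dihybrid F₂ with independent assortment and complete dominance at both loci gives a 9:3:3:1 phenotypic ratio.
Expected counts for N = 1709 under a 9:3:3:1 ratio (total parts = 16):
  colored starchy: 1709 × 9/16 = 961.3125
  colored waxy: 1709 × 3/16 = 320.4375
  colorless starchy: 1709 × 3/16 = 320.4375
  colorless waxy: 1709 × 1/16 = 106.8125
χ² = Σ (O − E)² / E
  colored starchy: (874 − 961.3125)² / 961.3125 = 7.9303
  colored waxy: (393 − 320.4375)² / 320.4375 = 16.4316
  colorless starchy: (328 − 320.4375)² / 320.4375 = 0.1785
  colorless waxy: (114 − 106.8125)² / 106.8125 = 0.4837
χ² = 7.9303 + 16.4316 + 0.1785 + 0.4837 = 25.0241 ≈ 25.024

25.024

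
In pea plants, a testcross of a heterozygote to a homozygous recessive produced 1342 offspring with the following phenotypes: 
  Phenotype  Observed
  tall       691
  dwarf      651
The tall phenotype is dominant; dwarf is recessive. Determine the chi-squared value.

1.192

A testcross of a heterozygote (Aa × aa) gives a 1:1 phenotypic ratio.
The 1:1 ratio has 2 parts, so with N = 1342 the expected counts are:
  tall: 1342 × 1/2 = 671
  dwarf: 1342 × 1/2 = 671
χ² = Σ (O − E)² / E
  tall: (691 − 671)² / 671 = 0.5961
  dwarf: (651 − 671)² / 671 = 0.5961
χ² = 0.5961 + 0.5961 = 1.1922 ≈ 1.192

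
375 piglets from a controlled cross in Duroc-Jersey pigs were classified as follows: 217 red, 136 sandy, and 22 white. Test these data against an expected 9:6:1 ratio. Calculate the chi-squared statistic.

Expected counts for N = 375 under a 9:6:1 ratio (total parts = 16):
  red: 375 × 9/16 = 210.9375
  sandy: 375 × 6/16 = 140.625
  white: 375 × 1/16 = 23.4375
χ² = Σ (O − E)² / E
  red: (217 − 210.9375)² / 210.9375 = 0.1742
  sandy: (136 − 140.625)² / 140.625 = 0.1521
  white: (22 − 23.4375)² / 23.4375 = 0.0882
χ² = 0.1742 + 0.1521 + 0.0882 = 0.4145 ≈ 0.415

0.415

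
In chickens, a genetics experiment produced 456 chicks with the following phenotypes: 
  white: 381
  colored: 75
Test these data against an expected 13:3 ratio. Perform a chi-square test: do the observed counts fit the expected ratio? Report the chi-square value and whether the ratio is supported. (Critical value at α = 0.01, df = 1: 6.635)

Under the 13:3 hypothesis (Σ ratio = 16, N = 456):
  white: 456 × 13/16 = 370.5
  colored: 456 × 3/16 = 85.5
χ² = Σ (O − E)² / E
  white: (381 − 370.5)² / 370.5 = 0.2976
  colored: (75 − 85.5)² / 85.5 = 1.2895
χ² = 0.2976 + 1.2895 = 1.5871 ≈ 1.587
Degrees of freedom = 2 − 1 = 1; critical value at α = 0.01 is 6.635.
Since 1.587 < 6.635, we fail to reject the null hypothesis — the data are consistent with the 13:3 ratio.

1.587; consistent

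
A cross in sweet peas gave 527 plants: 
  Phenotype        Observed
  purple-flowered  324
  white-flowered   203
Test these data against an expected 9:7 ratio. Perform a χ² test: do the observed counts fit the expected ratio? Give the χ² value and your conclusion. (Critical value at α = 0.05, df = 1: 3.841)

Total ratio parts = 16. Expected numbers out of 527:
  purple-flowered: 527 × 9/16 = 296.4375
  white-flowered: 527 × 7/16 = 230.5625
χ² = Σ (O − E)² / E
  purple-flowered: (324 − 296.4375)² / 296.4375 = 2.5627
  white-flowered: (203 − 230.5625)² / 230.5625 = 3.2949
χ² = 2.5627 + 3.2949 = 5.8576 ≈ 5.858
Degrees of freedom = 2 − 1 = 1; critical value at α = 0.05 is 3.841.
Since 5.858 > 3.841, we reject the null hypothesis — the data do not fit the 9:7 ratio.

5.858; not consistent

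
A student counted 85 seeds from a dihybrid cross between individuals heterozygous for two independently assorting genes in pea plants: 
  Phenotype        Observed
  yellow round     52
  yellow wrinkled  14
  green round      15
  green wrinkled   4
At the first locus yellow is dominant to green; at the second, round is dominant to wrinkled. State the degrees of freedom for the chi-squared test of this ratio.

A dihybrid F₂ with independent assortment and complete dominance at both loci gives a 9:3:3:1 phenotypic ratio.
A goodness-of-fit test with 4 phenotype classes has df = 4 − 1 = 3.

3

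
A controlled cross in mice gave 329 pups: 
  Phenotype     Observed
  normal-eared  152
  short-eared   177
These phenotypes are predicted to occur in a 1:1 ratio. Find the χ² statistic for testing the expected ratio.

1.900

Under the 1:1 hypothesis (Σ ratio = 2, N = 329):
  normal-eared: 329 × 1/2 = 164.5
  short-eared: 329 × 1/2 = 164.5
χ² = Σ (O − E)² / E
  normal-eared: (152 − 164.5)² / 164.5 = 0.9498
  short-eared: (177 − 164.5)² / 164.5 = 0.9498
χ² = 0.9498 + 0.9498 = 1.8996 ≈ 1.900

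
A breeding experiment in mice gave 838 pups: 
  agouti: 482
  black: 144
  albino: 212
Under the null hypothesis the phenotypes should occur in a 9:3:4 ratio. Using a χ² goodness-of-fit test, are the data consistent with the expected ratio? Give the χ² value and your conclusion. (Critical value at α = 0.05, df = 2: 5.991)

Under the 9:3:4 hypothesis (Σ ratio = 16, N = 838):
  agouti: 838 × 9/16 = 471.375
  black: 838 × 3/16 = 157.125
  albino: 838 × 4/16 = 209.5
χ² = Σ (O − E)² / E
  agouti: (482 − 471.375)² / 471.375 = 0.2395
  black: (144 − 157.125)² / 157.125 = 1.0964
  albino: (212 − 209.5)² / 209.5 = 0.0298
χ² = 0.2395 + 1.0964 + 0.0298 = 1.3657 ≈ 1.366
Degrees of freedom = 3 − 1 = 2; critical value at α = 0.05 is 5.991.
Since 1.366 < 5.991, we fail to reject the null hypothesis — the data are consistent with the 9:3:4 ratio.

1.366; consistent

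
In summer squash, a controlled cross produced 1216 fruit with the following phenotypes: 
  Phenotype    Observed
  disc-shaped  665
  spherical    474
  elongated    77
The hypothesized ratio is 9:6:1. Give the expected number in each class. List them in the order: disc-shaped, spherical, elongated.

Expected counts for N = 1216 under a 9:6:1 ratio (total parts = 16):
  disc-shaped: 1216 × 9/16 = 684
  spherical: 1216 × 6/16 = 456
  elongated: 1216 × 1/16 = 76

684, 456, 76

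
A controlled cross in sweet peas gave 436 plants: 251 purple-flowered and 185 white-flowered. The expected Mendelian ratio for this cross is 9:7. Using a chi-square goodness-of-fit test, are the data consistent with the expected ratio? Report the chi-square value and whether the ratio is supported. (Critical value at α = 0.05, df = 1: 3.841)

Total ratio parts = 16. Expected numbers out of 436:
  purple-flowered: 436 × 9/16 = 245.25
  white-flowered: 436 × 7/16 = 190.75
χ² = Σ (O − E)² / E
  purple-flowered: (251 − 245.25)² / 245.25 = 0.1348
  white-flowered: (185 − 190.75)² / 190.75 = 0.1733
χ² = 0.1348 + 0.1733 = 0.3081 ≈ 0.308
Degrees of freedom = 2 − 1 = 1; critical value at α = 0.05 is 3.841.
Since 0.308 < 3.841, we fail to reject the null hypothesis — the data are consistent with the 9:7 ratio.

0.308; consistent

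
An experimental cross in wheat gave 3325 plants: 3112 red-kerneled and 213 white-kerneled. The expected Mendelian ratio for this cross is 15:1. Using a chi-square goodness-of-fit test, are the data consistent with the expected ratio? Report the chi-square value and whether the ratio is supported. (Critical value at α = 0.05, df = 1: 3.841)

The 15:1 ratio has 16 parts, so with N = 3325 the expected counts are:
  red-kerneled: 3325 × 15/16 = 3117.1875
  white-kerneled: 3325 × 1/16 = 207.8125
χ² = Σ (O − E)² / E
  red-kerneled: (3112 − 3117.1875)² / 3117.1875 = 0.0086
  white-kerneled: (213 − 207.8125)² / 207.8125 = 0.1295
χ² = 0.0086 + 0.1295 = 0.1381 ≈ 0.138
Degrees of freedom = 2 − 1 = 1; critical value at α = 0.05 is 3.841.
Since 0.138 < 3.841, we fail to reject the null hypothesis — the data are consistent with the 15:1 ratio.

0.138; consistent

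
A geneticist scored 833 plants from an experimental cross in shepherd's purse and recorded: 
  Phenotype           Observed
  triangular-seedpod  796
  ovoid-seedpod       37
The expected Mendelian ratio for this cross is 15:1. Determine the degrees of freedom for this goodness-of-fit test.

1

A goodness-of-fit test with 2 phenotype classes has df = 2 − 1 = 1.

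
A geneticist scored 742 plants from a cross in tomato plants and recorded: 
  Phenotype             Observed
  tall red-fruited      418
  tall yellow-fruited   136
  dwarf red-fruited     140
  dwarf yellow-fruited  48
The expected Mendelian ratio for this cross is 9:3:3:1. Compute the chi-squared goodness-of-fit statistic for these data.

0.134

Total ratio parts = 16. Expected numbers out of 742:
  tall red-fruited: 742 × 9/16 = 417.375
  tall yellow-fruited: 742 × 3/16 = 139.125
  dwarf red-fruited: 742 × 3/16 = 139.125
  dwarf yellow-fruited: 742 × 1/16 = 46.375
χ² = Σ (O − E)² / E
  tall red-fruited: (418 − 417.375)² / 417.375 = 0.0009
  tall yellow-fruited: (136 − 139.125)² / 139.125 = 0.0702
  dwarf red-fruited: (140 − 139.125)² / 139.125 = 0.0055
  dwarf yellow-fruited: (48 − 46.375)² / 46.375 = 0.0569
χ² = 0.0009 + 0.0702 + 0.0055 + 0.0569 = 0.1335 ≈ 0.134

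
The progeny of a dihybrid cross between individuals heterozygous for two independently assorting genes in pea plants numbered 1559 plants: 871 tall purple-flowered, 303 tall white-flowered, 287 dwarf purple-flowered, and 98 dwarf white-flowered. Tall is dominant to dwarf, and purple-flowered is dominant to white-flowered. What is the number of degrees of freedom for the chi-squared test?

A dihybrid F₂ with independent assortment and complete dominance at both loci gives a 9:3:3:1 phenotypic ratio.
A goodness-of-fit test with 4 phenotype classes has df = 4 − 1 = 3.

3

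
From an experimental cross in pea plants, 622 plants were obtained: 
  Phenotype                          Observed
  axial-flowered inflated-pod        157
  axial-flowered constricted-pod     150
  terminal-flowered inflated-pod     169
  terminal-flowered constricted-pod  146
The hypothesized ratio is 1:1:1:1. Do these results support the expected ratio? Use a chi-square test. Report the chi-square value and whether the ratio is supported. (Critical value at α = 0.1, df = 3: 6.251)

1.961; consistent

Expected counts for N = 622 under a 1:1:1:1 ratio (total parts = 4):
  axial-flowered inflated-pod: 622 × 1/4 = 155.5
  axial-flowered constricted-pod: 622 × 1/4 = 155.5
  terminal-flowered inflated-pod: 622 × 1/4 = 155.5
  terminal-flowered constricted-pod: 622 × 1/4 = 155.5
χ² = Σ (O − E)² / E
  axial-flowered inflated-pod: (157 − 155.5)² / 155.5 = 0.0145
  axial-flowered constricted-pod: (150 − 155.5)² / 155.5 = 0.1945
  terminal-flowered inflated-pod: (169 − 155.5)² / 155.5 = 1.1720
  terminal-flowered constricted-pod: (146 − 155.5)² / 155.5 = 0.5804
χ² = 0.0145 + 0.1945 + 1.1720 + 0.5804 = 1.9614 ≈ 1.961
Degrees of freedom = 4 − 1 = 3; critical value at α = 0.1 is 6.251.
Since 1.961 < 6.251, we fail to reject the null hypothesis — the data are consistent with the 1:1:1:1 ratio.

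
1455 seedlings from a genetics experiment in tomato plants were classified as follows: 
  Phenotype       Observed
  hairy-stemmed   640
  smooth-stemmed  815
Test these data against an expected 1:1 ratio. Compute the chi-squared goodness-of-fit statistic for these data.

21.048

The 1:1 ratio has 2 parts, so with N = 1455 the expected counts are:
  hairy-stemmed: 1455 × 1/2 = 727.5
  smooth-stemmed: 1455 × 1/2 = 727.5
χ² = Σ (O − E)² / E
  hairy-stemmed: (640 − 727.5)² / 727.5 = 10.5241
  smooth-stemmed: (815 − 727.5)² / 727.5 = 10.5241
χ² = 10.5241 + 10.5241 = 21.0482 ≈ 21.048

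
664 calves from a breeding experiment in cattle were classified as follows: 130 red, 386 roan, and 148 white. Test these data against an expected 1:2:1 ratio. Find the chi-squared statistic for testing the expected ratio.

The 1:2:1 ratio has 4 parts, so with N = 664 the expected counts are:
  red: 664 × 1/4 = 166
  roan: 664 × 2/4 = 332
  white: 664 × 1/4 = 166
χ² = Σ (O − E)² / E
  red: (130 − 166)² / 166 = 7.8072
  roan: (386 − 332)² / 332 = 8.7831
  white: (148 − 166)² / 166 = 1.9518
χ² = 7.8072 + 8.7831 + 1.9518 = 18.5421 ≈ 18.542

18.542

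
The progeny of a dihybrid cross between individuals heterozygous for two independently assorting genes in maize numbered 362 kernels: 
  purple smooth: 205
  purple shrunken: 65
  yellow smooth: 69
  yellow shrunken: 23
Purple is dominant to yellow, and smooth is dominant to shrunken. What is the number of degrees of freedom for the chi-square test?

A dihybrid F₂ with independent assortment and complete dominance at both loci gives a 9:3:3:1 phenotypic ratio.
A goodness-of-fit test with 4 phenotype classes has df = 4 − 1 = 3.

3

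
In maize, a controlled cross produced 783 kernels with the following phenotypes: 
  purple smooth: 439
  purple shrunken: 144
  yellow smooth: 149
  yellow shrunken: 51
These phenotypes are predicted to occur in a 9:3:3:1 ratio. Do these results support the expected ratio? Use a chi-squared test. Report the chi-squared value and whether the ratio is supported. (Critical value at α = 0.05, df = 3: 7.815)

The 9:3:3:1 ratio has 16 parts, so with N = 783 the expected counts are:
  purple smooth: 783 × 9/16 = 440.4375
  purple shrunken: 783 × 3/16 = 146.8125
  yellow smooth: 783 × 3/16 = 146.8125
  yellow shrunken: 783 × 1/16 = 48.9375
χ² = Σ (O − E)² / E
  purple smooth: (439 − 440.4375)² / 440.4375 = 0.0047
  purple shrunken: (144 − 146.8125)² / 146.8125 = 0.0539
  yellow smooth: (149 − 146.8125)² / 146.8125 = 0.0326
  yellow shrunken: (51 − 48.9375)² / 48.9375 = 0.0869
χ² = 0.0047 + 0.0539 + 0.0326 + 0.0869 = 0.1781 ≈ 0.178
Degrees of freedom = 4 − 1 = 3; critical value at α = 0.05 is 7.815.
Since 0.178 < 7.815, we fail to reject the null hypothesis — the data are consistent with the 9:3:3:1 ratio.

0.178; consistent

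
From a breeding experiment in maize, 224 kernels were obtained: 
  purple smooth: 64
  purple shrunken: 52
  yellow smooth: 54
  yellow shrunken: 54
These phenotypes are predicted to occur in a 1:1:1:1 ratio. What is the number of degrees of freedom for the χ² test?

A goodness-of-fit test with 4 phenotype classes has df = 4 − 1 = 3.

3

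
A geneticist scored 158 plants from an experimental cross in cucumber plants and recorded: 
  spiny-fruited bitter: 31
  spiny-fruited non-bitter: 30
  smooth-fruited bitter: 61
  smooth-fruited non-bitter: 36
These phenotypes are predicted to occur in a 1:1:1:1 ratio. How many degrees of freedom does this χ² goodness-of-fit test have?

A goodness-of-fit test with 4 phenotype classes has df = 4 − 1 = 3.

3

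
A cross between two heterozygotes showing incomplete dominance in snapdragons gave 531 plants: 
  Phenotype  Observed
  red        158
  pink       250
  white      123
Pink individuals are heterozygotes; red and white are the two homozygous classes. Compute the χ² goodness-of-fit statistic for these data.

6.424

With incomplete dominance, a heterozygote × heterozygote cross gives a 1:2:1 phenotypic ratio.
Total ratio parts = 4. Expected numbers out of 531:
  red: 531 × 1/4 = 132.75
  pink: 531 × 2/4 = 265.5
  white: 531 × 1/4 = 132.75
χ² = Σ (O − E)² / E
  red: (158 − 132.75)² / 132.75 = 4.8027
  pink: (250 − 265.5)² / 265.5 = 0.9049
  white: (123 − 132.75)² / 132.75 = 0.7161
χ² = 4.8027 + 0.9049 + 0.7161 = 6.4237 ≈ 6.424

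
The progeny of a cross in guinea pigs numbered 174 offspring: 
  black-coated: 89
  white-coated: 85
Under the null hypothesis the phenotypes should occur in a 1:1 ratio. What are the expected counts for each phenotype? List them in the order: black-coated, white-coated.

The 1:1 ratio has 2 parts, so with N = 174 the expected counts are:
  black-coated: 174 × 1/2 = 87
  white-coated: 174 × 1/2 = 87

87, 87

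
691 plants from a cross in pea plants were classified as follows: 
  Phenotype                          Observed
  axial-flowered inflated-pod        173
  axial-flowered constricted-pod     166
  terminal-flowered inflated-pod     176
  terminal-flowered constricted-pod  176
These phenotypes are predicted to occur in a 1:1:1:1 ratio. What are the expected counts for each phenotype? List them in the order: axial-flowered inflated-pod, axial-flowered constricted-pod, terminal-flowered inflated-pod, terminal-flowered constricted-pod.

The 1:1:1:1 ratio has 4 parts, so with N = 691 the expected counts are:
  axial-flowered inflated-pod: 691 × 1/4 = 172.75
  axial-flowered constricted-pod: 691 × 1/4 = 172.75
  terminal-flowered inflated-pod: 691 × 1/4 = 172.75
  terminal-flowered constricted-pod: 691 × 1/4 = 172.75

172.75, 172.75, 172.75, 172.75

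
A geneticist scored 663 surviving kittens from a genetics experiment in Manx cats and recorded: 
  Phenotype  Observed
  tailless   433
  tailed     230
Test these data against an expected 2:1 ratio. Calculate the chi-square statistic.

Expected counts for N = 663 under a 2:1 ratio (total parts = 3):
  tailless: 663 × 2/3 = 442
  tailed: 663 × 1/3 = 221
χ² = Σ (O − E)² / E
  tailless: (433 − 442)² / 442 = 0.1833
  tailed: (230 − 221)² / 221 = 0.3665
χ² = 0.1833 + 0.3665 = 0.5498 ≈ 0.550

0.550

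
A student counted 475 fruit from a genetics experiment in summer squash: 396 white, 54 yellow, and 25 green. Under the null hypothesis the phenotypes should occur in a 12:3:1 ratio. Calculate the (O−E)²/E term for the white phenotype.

Expected counts for N = 475 under a 12:3:1 ratio (total parts = 16):
  white: 475 × 12/16 = 356.25
  yellow: 475 × 3/16 = 89.0625
  green: 475 × 1/16 = 29.6875
Contribution of white: (396 − 356.25)² / 356.25 = 4.4353

4.435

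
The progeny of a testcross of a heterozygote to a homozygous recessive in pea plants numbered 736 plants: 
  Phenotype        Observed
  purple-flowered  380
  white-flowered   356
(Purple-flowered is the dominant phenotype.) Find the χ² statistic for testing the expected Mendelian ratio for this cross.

A testcross of a heterozygote (Aa × aa) gives a 1:1 phenotypic ratio.
Total ratio parts = 2. Expected numbers out of 736:
  purple-flowered: 736 × 1/2 = 368
  white-flowered: 736 × 1/2 = 368
χ² = Σ (O − E)² / E
  purple-flowered: (380 − 368)² / 368 = 0.3913
  white-flowered: (356 − 368)² / 368 = 0.3913
χ² = 0.3913 + 0.3913 = 0.7826 ≈ 0.783

0.783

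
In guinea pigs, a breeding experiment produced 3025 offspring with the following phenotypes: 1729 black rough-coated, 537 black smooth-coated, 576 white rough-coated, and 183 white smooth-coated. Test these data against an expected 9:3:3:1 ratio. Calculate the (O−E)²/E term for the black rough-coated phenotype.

Expected counts for N = 3025 under a 9:3:3:1 ratio (total parts = 16):
  black rough-coated: 3025 × 9/16 = 1701.5625
  black smooth-coated: 3025 × 3/16 = 567.1875
  white rough-coated: 3025 × 3/16 = 567.1875
  white smooth-coated: 3025 × 1/16 = 189.0625
Contribution of black rough-coated: (1729 − 1701.5625)² / 1701.5625 = 0.4424

0.442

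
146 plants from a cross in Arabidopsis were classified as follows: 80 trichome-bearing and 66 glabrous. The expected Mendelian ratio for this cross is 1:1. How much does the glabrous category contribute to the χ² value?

The 1:1 ratio has 2 parts, so with N = 146 the expected counts are:
  trichome-bearing: 146 × 1/2 = 73
  glabrous: 146 × 1/2 = 73
Contribution of glabrous: (66 − 73)² / 73 = 0.6712

0.671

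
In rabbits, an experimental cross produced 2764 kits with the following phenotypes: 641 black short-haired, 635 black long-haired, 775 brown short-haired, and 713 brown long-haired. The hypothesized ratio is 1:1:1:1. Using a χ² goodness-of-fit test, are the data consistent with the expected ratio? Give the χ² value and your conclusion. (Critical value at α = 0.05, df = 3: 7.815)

19.068; not consistent

Expected counts for N = 2764 under a 1:1:1:1 ratio (total parts = 4):
  black short-haired: 2764 × 1/4 = 691
  black long-haired: 2764 × 1/4 = 691
  brown short-haired: 2764 × 1/4 = 691
  brown long-haired: 2764 × 1/4 = 691
χ² = Σ (O − E)² / E
  black short-haired: (641 − 691)² / 691 = 3.6179
  black long-haired: (635 − 691)² / 691 = 4.5384
  brown short-haired: (775 − 691)² / 691 = 10.2113
  brown long-haired: (713 − 691)² / 691 = 0.7004
χ² = 3.6179 + 4.5384 + 10.2113 + 0.7004 = 19.068
Degrees of freedom = 4 − 1 = 3; critical value at α = 0.05 is 7.815.
Since 19.068 > 7.815, we reject the null hypothesis — the data do not fit the 1:1:1:1 ratio.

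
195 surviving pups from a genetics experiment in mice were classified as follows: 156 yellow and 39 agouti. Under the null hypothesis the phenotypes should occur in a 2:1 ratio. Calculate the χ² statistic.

15.600

Expected counts for N = 195 under a 2:1 ratio (total parts = 3):
  yellow: 195 × 2/3 = 130
  agouti: 195 × 1/3 = 65
χ² = Σ (O − E)² / E
  yellow: (156 − 130)² / 130 = 5.2000
  agouti: (39 − 65)² / 65 = 10.4000
χ² = 5.2000 + 10.4000 = 15.600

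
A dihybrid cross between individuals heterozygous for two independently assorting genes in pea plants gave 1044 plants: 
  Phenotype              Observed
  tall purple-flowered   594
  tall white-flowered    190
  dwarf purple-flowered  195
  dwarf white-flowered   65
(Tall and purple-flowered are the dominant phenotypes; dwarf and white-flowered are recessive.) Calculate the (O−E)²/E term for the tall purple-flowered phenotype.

0.078

A dihybrid F₂ with independent assortment and complete dominance at both loci gives a 9:3:3:1 phenotypic ratio.
The 9:3:3:1 ratio has 16 parts, so with N = 1044 the expected counts are:
  tall purple-flowered: 1044 × 9/16 = 587.25
  tall white-flowered: 1044 × 3/16 = 195.75
  dwarf purple-flowered: 1044 × 3/16 = 195.75
  dwarf white-flowered: 1044 × 1/16 = 65.25
Contribution of tall purple-flowered: (594 − 587.25)² / 587.25 = 0.0776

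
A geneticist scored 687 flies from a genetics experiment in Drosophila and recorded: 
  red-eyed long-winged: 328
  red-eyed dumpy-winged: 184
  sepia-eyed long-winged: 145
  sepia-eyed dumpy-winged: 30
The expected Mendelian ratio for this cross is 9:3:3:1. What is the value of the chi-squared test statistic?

38.414

The 9:3:3:1 ratio has 16 parts, so with N = 687 the expected counts are:
  red-eyed long-winged: 687 × 9/16 = 386.4375
  red-eyed dumpy-winged: 687 × 3/16 = 128.8125
  sepia-eyed long-winged: 687 × 3/16 = 128.8125
  sepia-eyed dumpy-winged: 687 × 1/16 = 42.9375
χ² = Σ (O − E)² / E
  red-eyed long-winged: (328 − 386.4375)² / 386.4375 = 8.8370
  red-eyed dumpy-winged: (184 − 128.8125)² / 128.8125 = 23.6441
  sepia-eyed long-winged: (145 − 128.8125)² / 128.8125 = 2.0342
  sepia-eyed dumpy-winged: (30 − 42.9375)² / 42.9375 = 3.8982
χ² = 8.8370 + 23.6441 + 2.0342 + 3.8982 = 38.4135 ≈ 38.414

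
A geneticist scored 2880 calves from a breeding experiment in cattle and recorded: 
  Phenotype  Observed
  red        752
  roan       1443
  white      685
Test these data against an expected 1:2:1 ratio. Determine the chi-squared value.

3.130

Under the 1:2:1 hypothesis (Σ ratio = 4, N = 2880):
  red: 2880 × 1/4 = 720
  roan: 2880 × 2/4 = 1440
  white: 2880 × 1/4 = 720
χ² = Σ (O − E)² / E
  red: (752 − 720)² / 720 = 1.4222
  roan: (1443 − 1440)² / 1440 = 0.0063
  white: (685 − 720)² / 720 = 1.7014
χ² = 1.4222 + 0.0063 + 1.7014 = 3.1299 ≈ 3.130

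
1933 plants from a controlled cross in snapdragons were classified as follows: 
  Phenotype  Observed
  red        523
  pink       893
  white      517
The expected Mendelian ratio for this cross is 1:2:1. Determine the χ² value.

11.216

Total ratio parts = 4. Expected numbers out of 1933:
  red: 1933 × 1/4 = 483.25
  pink: 1933 × 2/4 = 966.5
  white: 1933 × 1/4 = 483.25
χ² = Σ (O − E)² / E
  red: (523 − 483.25)² / 483.25 = 3.2697
  pink: (893 − 966.5)² / 966.5 = 5.5895
  white: (517 − 483.25)² / 483.25 = 2.3571
χ² = 3.2697 + 5.5895 + 2.3571 = 11.2163 ≈ 11.216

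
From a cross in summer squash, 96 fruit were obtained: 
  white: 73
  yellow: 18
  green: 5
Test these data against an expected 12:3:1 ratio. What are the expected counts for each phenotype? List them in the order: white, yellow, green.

Under the 12:3:1 hypothesis (Σ ratio = 16, N = 96):
  white: 96 × 12/16 = 72
  yellow: 96 × 3/16 = 18
  green: 96 × 1/16 = 6

72, 18, 6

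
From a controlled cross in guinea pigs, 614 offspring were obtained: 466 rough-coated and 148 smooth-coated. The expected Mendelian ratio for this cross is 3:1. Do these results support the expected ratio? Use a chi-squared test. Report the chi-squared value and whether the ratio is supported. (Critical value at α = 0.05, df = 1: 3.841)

The 3:1 ratio has 4 parts, so with N = 614 the expected counts are:
  rough-coated: 614 × 3/4 = 460.5
  smooth-coated: 614 × 1/4 = 153.5
χ² = Σ (O − E)² / E
  rough-coated: (466 − 460.5)² / 460.5 = 0.0657
  smooth-coated: (148 − 153.5)² / 153.5 = 0.1971
χ² = 0.0657 + 0.1971 = 0.2628 ≈ 0.263
Degrees of freedom = 2 − 1 = 1; critical value at α = 0.05 is 3.841.
Since 0.263 < 3.841, we fail to reject the null hypothesis — the data are consistent with the 3:1 ratio.

0.263; consistent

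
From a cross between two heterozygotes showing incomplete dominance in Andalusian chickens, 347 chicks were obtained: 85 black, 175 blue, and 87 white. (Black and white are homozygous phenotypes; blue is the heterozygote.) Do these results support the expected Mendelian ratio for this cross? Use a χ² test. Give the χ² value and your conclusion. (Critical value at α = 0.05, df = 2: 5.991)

With incomplete dominance, a heterozygote × heterozygote cross gives a 1:2:1 phenotypic ratio.
Total ratio parts = 4. Expected numbers out of 347:
  black: 347 × 1/4 = 86.75
  blue: 347 × 2/4 = 173.5
  white: 347 × 1/4 = 86.75
χ² = Σ (O − E)² / E
  black: (85 − 86.75)² / 86.75 = 0.0353
  blue: (175 − 173.5)² / 173.5 = 0.0130
  white: (87 − 86.75)² / 86.75 = 0.0007
χ² = 0.0353 + 0.0130 + 0.0007 = 0.049
Degrees of freedom = 3 − 1 = 2; critical value at α = 0.05 is 5.991.
Since 0.049 < 5.991, we fail to reject the null hypothesis — the data are consistent with the 1:2:1 ratio.

0.049; consistent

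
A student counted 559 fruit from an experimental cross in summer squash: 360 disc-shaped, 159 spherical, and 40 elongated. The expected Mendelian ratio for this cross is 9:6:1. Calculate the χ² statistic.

19.562

Expected counts for N = 559 under a 9:6:1 ratio (total parts = 16):
  disc-shaped: 559 × 9/16 = 314.4375
  spherical: 559 × 6/16 = 209.625
  elongated: 559 × 1/16 = 34.9375
χ² = Σ (O − E)² / E
  disc-shaped: (360 − 314.4375)² / 314.4375 = 6.6021
  spherical: (159 − 209.625)² / 209.625 = 12.2261
  elongated: (40 − 34.9375)² / 34.9375 = 0.7336
χ² = 6.6021 + 12.2261 + 0.7336 = 19.5618 ≈ 19.562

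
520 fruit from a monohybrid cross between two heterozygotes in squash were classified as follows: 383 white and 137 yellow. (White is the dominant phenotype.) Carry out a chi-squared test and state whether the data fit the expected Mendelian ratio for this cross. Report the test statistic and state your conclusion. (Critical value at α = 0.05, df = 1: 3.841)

0.503; consistent

For a monohybrid cross between heterozygotes with complete dominance, the expected phenotypic ratio is 3:1.
Total ratio parts = 4. Expected numbers out of 520:
  white: 520 × 3/4 = 390
  yellow: 520 × 1/4 = 130
χ² = Σ (O − E)² / E
  white: (383 − 390)² / 390 = 0.1256
  yellow: (137 − 130)² / 130 = 0.3769
χ² = 0.1256 + 0.3769 = 0.5025 ≈ 0.503
Degrees of freedom = 2 − 1 = 1; critical value at α = 0.05 is 3.841.
Since 0.503 < 3.841, we fail to reject the null hypothesis — the data are consistent with the 3:1 ratio.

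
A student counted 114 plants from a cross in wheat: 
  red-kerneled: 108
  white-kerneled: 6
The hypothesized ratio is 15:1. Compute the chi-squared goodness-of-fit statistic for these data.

Under the 15:1 hypothesis (Σ ratio = 16, N = 114):
  red-kerneled: 114 × 15/16 = 106.875
  white-kerneled: 114 × 1/16 = 7.125
χ² = Σ (O − E)² / E
  red-kerneled: (108 − 106.875)² / 106.875 = 0.0118
  white-kerneled: (6 − 7.125)² / 7.125 = 0.1776
χ² = 0.0118 + 0.1776 = 0.1894 ≈ 0.189

0.189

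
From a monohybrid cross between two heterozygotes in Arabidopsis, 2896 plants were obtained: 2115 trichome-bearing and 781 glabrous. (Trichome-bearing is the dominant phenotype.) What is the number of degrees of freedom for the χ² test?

1

For a monohybrid cross between heterozygotes with complete dominance, the expected phenotypic ratio is 3:1.
A goodness-of-fit test with 2 phenotype classes has df = 2 − 1 = 1.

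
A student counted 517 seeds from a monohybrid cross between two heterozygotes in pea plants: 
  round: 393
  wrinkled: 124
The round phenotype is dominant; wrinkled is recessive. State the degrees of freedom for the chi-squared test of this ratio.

For a monohybrid cross between heterozygotes with complete dominance, the expected phenotypic ratio is 3:1.
A goodness-of-fit test with 2 phenotype classes has df = 2 − 1 = 1.

1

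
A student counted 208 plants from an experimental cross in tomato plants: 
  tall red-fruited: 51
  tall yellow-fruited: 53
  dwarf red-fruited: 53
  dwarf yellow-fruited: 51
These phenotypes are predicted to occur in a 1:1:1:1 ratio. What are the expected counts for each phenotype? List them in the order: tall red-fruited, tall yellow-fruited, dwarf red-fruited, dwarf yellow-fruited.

Expected counts for N = 208 under a 1:1:1:1 ratio (total parts = 4):
  tall red-fruited: 208 × 1/4 = 52
  tall yellow-fruited: 208 × 1/4 = 52
  dwarf red-fruited: 208 × 1/4 = 52
  dwarf yellow-fruited: 208 × 1/4 = 52

52, 52, 52, 52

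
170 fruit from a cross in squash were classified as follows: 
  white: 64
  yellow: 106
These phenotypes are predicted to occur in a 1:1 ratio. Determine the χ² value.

Expected counts for N = 170 under a 1:1 ratio (total parts = 2):
  white: 170 × 1/2 = 85
  yellow: 170 × 1/2 = 85
χ² = Σ (O − E)² / E
  white: (64 − 85)² / 85 = 5.1882
  yellow: (106 − 85)² / 85 = 5.1882
χ² = 5.1882 + 5.1882 = 10.3764 ≈ 10.376

10.376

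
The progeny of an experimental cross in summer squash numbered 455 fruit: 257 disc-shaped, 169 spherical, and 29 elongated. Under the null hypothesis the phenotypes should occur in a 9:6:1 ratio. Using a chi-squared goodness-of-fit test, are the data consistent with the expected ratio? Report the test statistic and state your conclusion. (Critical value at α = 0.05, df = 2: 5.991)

0.031; consistent

Expected counts for N = 455 under a 9:6:1 ratio (total parts = 16):
  disc-shaped: 455 × 9/16 = 255.9375
  spherical: 455 × 6/16 = 170.625
  elongated: 455 × 1/16 = 28.4375
χ² = Σ (O − E)² / E
  disc-shaped: (257 − 255.9375)² / 255.9375 = 0.0044
  spherical: (169 − 170.625)² / 170.625 = 0.0155
  elongated: (29 − 28.4375)² / 28.4375 = 0.0111
χ² = 0.0044 + 0.0155 + 0.0111 = 0.031
Degrees of freedom = 3 − 1 = 2; critical value at α = 0.05 is 5.991.
Since 0.031 < 5.991, we fail to reject the null hypothesis — the data are consistent with the 9:6:1 ratio.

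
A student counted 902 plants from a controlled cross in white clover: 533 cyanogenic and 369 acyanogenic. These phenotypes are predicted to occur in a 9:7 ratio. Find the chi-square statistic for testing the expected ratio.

2.958

Expected counts for N = 902 under a 9:7 ratio (total parts = 16):
  cyanogenic: 902 × 9/16 = 507.375
  acyanogenic: 902 × 7/16 = 394.625
χ² = Σ (O − E)² / E
  cyanogenic: (533 − 507.375)² / 507.375 = 1.2942
  acyanogenic: (369 − 394.625)² / 394.625 = 1.6640
χ² = 1.2942 + 1.6640 = 2.9582 ≈ 2.958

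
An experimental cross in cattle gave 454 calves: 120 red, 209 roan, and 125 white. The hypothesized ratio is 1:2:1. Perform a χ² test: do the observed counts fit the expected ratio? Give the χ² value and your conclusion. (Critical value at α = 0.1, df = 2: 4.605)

2.965; consistent

The 1:2:1 ratio has 4 parts, so with N = 454 the expected counts are:
  red: 454 × 1/4 = 113.5
  roan: 454 × 2/4 = 227
  white: 454 × 1/4 = 113.5
χ² = Σ (O − E)² / E
  red: (120 − 113.5)² / 113.5 = 0.3722
  roan: (209 − 227)² / 227 = 1.4273
  white: (125 − 113.5)² / 113.5 = 1.1652
χ² = 0.3722 + 1.4273 + 1.1652 = 2.9647 ≈ 2.965
Degrees of freedom = 3 − 1 = 2; critical value at α = 0.1 is 4.605.
Since 2.965 < 4.605, we fail to reject the null hypothesis — the data are consistent with the 1:2:1 ratio.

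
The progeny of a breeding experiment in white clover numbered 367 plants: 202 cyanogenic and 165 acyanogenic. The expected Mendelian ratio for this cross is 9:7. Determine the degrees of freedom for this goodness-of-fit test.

A goodness-of-fit test with 2 phenotype classes has df = 2 − 1 = 1.

1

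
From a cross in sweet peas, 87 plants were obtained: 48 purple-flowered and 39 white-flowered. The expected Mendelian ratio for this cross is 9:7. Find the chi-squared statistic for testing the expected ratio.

0.041

Expected counts for N = 87 under a 9:7 ratio (total parts = 16):
  purple-flowered: 87 × 9/16 = 48.9375
  white-flowered: 87 × 7/16 = 38.0625
χ² = Σ (O − E)² / E
  purple-flowered: (48 − 48.9375)² / 48.9375 = 0.0180
  white-flowered: (39 − 38.0625)² / 38.0625 = 0.0231
χ² = 0.0180 + 0.0231 = 0.0411 ≈ 0.041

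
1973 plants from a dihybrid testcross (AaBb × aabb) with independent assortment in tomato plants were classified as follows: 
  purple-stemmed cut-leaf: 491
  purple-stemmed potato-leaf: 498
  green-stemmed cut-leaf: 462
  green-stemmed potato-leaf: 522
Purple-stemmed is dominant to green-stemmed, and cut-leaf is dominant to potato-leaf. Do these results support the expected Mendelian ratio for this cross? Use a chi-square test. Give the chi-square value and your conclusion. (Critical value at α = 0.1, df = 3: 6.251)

3.712; consistent

A dihybrid testcross with independent assortment gives a 1:1:1:1 ratio.
Expected counts for N = 1973 under a 1:1:1:1 ratio (total parts = 4):
  purple-stemmed cut-leaf: 1973 × 1/4 = 493.25
  purple-stemmed potato-leaf: 1973 × 1/4 = 493.25
  green-stemmed cut-leaf: 1973 × 1/4 = 493.25
  green-stemmed potato-leaf: 1973 × 1/4 = 493.25
χ² = Σ (O − E)² / E
  purple-stemmed cut-leaf: (491 − 493.25)² / 493.25 = 0.0103
  purple-stemmed potato-leaf: (498 − 493.25)² / 493.25 = 0.0457
  green-stemmed cut-leaf: (462 − 493.25)² / 493.25 = 1.9799
  green-stemmed potato-leaf: (522 − 493.25)² / 493.25 = 1.6757
χ² = 0.0103 + 0.0457 + 1.9799 + 1.6757 = 3.7116 ≈ 3.712
Degrees of freedom = 4 − 1 = 3; critical value at α = 0.1 is 6.251.
Since 3.712 < 6.251, we fail to reject the null hypothesis — the data are consistent with the 1:1:1:1 ratio.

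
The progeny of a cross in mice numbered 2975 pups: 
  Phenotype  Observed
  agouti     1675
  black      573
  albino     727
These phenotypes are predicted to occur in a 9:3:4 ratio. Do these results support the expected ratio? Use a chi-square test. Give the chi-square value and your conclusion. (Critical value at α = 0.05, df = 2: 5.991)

0.792; consistent

Under the 9:3:4 hypothesis (Σ ratio = 16, N = 2975):
  agouti: 2975 × 9/16 = 1673.4375
  black: 2975 × 3/16 = 557.8125
  albino: 2975 × 4/16 = 743.75
χ² = Σ (O − E)² / E
  agouti: (1675 − 1673.4375)² / 1673.4375 = 0.0015
  black: (573 − 557.8125)² / 557.8125 = 0.4135
  albino: (727 − 743.75)² / 743.75 = 0.3772
χ² = 0.0015 + 0.4135 + 0.3772 = 0.7922 ≈ 0.792
Degrees of freedom = 3 − 1 = 2; critical value at α = 0.05 is 5.991.
Since 0.792 < 5.991, we fail to reject the null hypothesis — the data are consistent with the 9:3:4 ratio.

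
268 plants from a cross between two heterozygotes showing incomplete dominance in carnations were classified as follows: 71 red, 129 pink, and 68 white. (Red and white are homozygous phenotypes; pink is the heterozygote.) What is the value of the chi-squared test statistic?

With incomplete dominance, a heterozygote × heterozygote cross gives a 1:2:1 phenotypic ratio.
Under the 1:2:1 hypothesis (Σ ratio = 4, N = 268):
  red: 268 × 1/4 = 67
  pink: 268 × 2/4 = 134
  white: 268 × 1/4 = 67
χ² = Σ (O − E)² / E
  red: (71 − 67)² / 67 = 0.2388
  pink: (129 − 134)² / 134 = 0.1866
  white: (68 − 67)² / 67 = 0.0149
χ² = 0.2388 + 0.1866 + 0.0149 = 0.4403 ≈ 0.440

0.440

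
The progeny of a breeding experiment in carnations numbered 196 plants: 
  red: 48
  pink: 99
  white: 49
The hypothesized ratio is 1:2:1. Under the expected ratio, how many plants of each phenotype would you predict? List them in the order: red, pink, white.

Under the 1:2:1 hypothesis (Σ ratio = 4, N = 196):
  red: 196 × 1/4 = 49
  pink: 196 × 2/4 = 98
  white: 196 × 1/4 = 49

49, 98, 49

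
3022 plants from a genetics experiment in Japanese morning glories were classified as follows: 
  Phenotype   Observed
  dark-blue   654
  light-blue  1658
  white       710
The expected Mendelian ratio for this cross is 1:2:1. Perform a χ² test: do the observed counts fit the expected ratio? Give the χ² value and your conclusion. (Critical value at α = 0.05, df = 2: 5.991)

30.678; not consistent

Total ratio parts = 4. Expected numbers out of 3022:
  dark-blue: 3022 × 1/4 = 755.5
  light-blue: 3022 × 2/4 = 1511
  white: 3022 × 1/4 = 755.5
χ² = Σ (O − E)² / E
  dark-blue: (654 − 755.5)² / 755.5 = 13.6363
  light-blue: (1658 − 1511)² / 1511 = 14.3011
  white: (710 − 755.5)² / 755.5 = 2.7402
χ² = 13.6363 + 14.3011 + 2.7402 = 30.6776 ≈ 30.678
Degrees of freedom = 3 − 1 = 2; critical value at α = 0.05 is 5.991.
Since 30.678 > 5.991, we reject the null hypothesis — the data do not fit the 1:2:1 ratio.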